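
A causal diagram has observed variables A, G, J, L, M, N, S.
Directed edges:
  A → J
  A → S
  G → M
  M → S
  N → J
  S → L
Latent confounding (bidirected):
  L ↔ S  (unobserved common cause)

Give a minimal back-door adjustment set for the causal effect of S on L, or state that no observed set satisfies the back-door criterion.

S→L: no observed back-door set.

desc(S)\{S}={L}; candidates ⊆ {A,G,J,M,N}.
S↔L: latent back-door arc(s) into S.
size 0: {}; under {} S still reaches {A,G,J,L,M} ∋ L.
size 1: {A}, {G}, {J} …(+2); under {A} S still reaches {G,L,M} ∋ L.
size 2: {A,G}, {A,J}, {A,M} …(+7); under {A,G} S still reaches {L,M} ∋ L.
S↔L cannot be blocked by any observed set — no back-door set.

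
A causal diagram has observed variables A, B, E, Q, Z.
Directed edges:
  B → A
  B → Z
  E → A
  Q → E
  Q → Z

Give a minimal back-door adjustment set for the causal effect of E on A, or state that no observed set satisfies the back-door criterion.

E→A: minimal back-door set ∅.

desc(E)\{E}={A}; candidates ⊆ {B,Q,Z}.
∅: E⊥A given ∅ in G with E→· removed — back-door holds.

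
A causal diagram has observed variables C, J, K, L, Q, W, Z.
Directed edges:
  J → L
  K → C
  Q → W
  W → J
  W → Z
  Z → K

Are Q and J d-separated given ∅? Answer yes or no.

Bayes-Ball from Q | ∅ reaches {C,J,K,L,W,Z}.
J ∈ reach(Q|∅) ⇒ Q ⊥̸ J | ∅.

No — Q and J are d-connected given ∅.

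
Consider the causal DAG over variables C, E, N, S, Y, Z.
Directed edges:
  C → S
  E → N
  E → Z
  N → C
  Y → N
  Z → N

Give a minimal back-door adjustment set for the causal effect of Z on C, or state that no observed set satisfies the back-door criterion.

Z→C: minimal back-door set {E}.

desc(Z)\{Z}={C,N,S}; candidates ⊆ {E,Y}.
size 0: {}; under {} Z still reaches {C,E,N,S} ∋ C.
{E}: Z⊥C given {E} in G with Z→· removed — back-door holds.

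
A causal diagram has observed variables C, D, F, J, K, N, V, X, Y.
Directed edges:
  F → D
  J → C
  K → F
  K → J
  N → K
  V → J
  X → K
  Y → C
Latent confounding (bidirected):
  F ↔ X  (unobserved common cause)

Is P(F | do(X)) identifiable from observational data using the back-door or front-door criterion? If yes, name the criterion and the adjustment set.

desc(X)\{X}={C,D,F,J,K}; candidates ⊆ {N,V,Y}.
X↔F: latent back-door arc(s) into X.
size 0: {}; under {} X still reaches {D,F} ∋ F.
size 1: {N}, {V}, {Y}; under {N} X still reaches {D,F} ∋ F.
size 2: {N,V}, {N,Y}, {V,Y}; under {N,V} X still reaches {D,F} ∋ F.
X↔F cannot be blocked by any observed set — no back-door set.
{K}: (i) intercepts every directed X→F path; (ii) no back-door X→{K}; (iii) {X} blocks every back-door {K}→F. Front-door holds.
P(F|do(X)) = Σ_{K} P(K|X) Σ_{X'} P(F|K,X')P(X').

P(F|do(X)): frontdoor, adjust for {K}.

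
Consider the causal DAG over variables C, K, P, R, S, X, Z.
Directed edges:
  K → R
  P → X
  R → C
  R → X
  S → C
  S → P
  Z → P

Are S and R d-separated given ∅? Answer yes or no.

Bayes-Ball from S | ∅ reaches {C,P,X}.
R ∉ reach(S|∅) ⇒ S ⊥ R | ∅.

Yes — S ⊥ R | ∅.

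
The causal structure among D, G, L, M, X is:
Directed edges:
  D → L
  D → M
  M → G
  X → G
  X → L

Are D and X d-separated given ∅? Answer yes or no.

Bayes-Ball from D | ∅ reaches {G,L,M}.
X ∉ reach(D|∅) ⇒ D ⊥ X | ∅.

Yes — D ⊥ X | ∅.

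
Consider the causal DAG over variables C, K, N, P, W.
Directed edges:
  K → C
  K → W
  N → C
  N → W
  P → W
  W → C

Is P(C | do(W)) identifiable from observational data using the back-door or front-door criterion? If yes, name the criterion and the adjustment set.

P(C|do(W)): backdoor, adjust for {K, N}.

desc(W)\{W}={C}; candidates ⊆ {K,N,P}.
size 0: {}; under {} W still reaches {C,K,N,P} ∋ C.
size 1: {K}, {N}, {P}; under {K} W still reaches {C,N,P} ∋ C.
{K,N}: W⊥C given {K,N} in G with W→· removed — back-door holds.
P(C|do(W)) = Σ_{K,N} P(C|W,K,N)·P(K,N).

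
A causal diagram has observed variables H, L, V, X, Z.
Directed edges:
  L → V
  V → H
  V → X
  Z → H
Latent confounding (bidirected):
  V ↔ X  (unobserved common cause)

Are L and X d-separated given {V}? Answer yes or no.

Bayes-Ball from L | {V} reaches {X}.
X ∈ reach(L|{V}) ⇒ L ⊥̸ X | {V}.

No — L and X are d-connected given {V}.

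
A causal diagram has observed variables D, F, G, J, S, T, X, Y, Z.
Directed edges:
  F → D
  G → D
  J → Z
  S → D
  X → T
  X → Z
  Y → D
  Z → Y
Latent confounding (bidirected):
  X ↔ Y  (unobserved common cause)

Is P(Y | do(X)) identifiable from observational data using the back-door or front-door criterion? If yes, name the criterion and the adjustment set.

desc(X)\{X}={D,T,Y,Z}; candidates ⊆ {F,G,J,S}.
X↔Y: latent back-door arc(s) into X.
size 0: {}; under {} X still reaches {D,Y} ∋ Y.
size 1: {F}, {G}, {J} …(+1); under {F} X still reaches {D,Y} ∋ Y.
size 2: {F,G}, {F,J}, {F,S} …(+3); under {F,G} X still reaches {D,Y} ∋ Y.
X↔Y cannot be blocked by any observed set — no back-door set.
{Z}: (i) intercepts every directed X→Y path; (ii) no back-door X→{Z}; (iii) {X} blocks every back-door {Z}→Y. Front-door holds.
P(Y|do(X)) = Σ_{Z} P(Z|X) Σ_{X'} P(Y|Z,X')P(X').

P(Y|do(X)): frontdoor, adjust for {Z}.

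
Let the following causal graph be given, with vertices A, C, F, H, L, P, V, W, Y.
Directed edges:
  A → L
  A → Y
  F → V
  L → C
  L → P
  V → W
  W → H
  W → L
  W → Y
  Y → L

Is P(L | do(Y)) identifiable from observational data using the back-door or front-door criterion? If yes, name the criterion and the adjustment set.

desc(Y)\{Y}={C,L,P}; candidates ⊆ {A,F,H,V,W}.
size 0: {}; under {} Y still reaches {A,C,F,H,L,P,V,W} ∋ L.
size 1: {A}, {F}, {H} …(+2); under {A} Y still reaches {C,F,H,L,P,V,W} ∋ L.
{A,W}: Y⊥L given {A,W} in G with Y→· removed — back-door holds.
P(L|do(Y)) = Σ_{A,W} P(L|Y,A,W)·P(A,W).

P(L|do(Y)): backdoor, adjust for {A, W}.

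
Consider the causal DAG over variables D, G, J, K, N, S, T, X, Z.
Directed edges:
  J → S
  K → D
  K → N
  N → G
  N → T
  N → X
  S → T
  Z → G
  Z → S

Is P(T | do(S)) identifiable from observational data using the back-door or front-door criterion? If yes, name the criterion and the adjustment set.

P(T|do(S)): backdoor, adjust for ∅.

desc(S)\{S}={T}; candidates ⊆ {D,G,J,K,N,X,Z}.
∅: S⊥T given ∅ in G with S→· removed — back-door holds.
P(T|do(S)) = P(T|S) — no adjustment needed.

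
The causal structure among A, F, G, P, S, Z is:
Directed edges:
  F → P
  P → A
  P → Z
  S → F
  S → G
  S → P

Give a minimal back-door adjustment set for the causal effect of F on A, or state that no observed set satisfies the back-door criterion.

F→A: minimal back-door set {S}.

desc(F)\{F}={A,P,Z}; candidates ⊆ {G,S}.
size 0: {}; under {} F still reaches {A,G,P,S,Z} ∋ A.
{S}: F⊥A given {S} in G with F→· removed — back-door holds.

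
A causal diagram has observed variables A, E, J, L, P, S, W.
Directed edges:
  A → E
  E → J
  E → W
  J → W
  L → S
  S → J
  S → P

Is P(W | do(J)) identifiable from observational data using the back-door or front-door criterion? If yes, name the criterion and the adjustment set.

P(W|do(J)): backdoor, adjust for {E}.

desc(J)\{J}={W}; candidates ⊆ {A,E,L,P,S}.
size 0: {}; under {} J still reaches {A,E,L,P,S,W} ∋ W.
{E}: J⊥W given {E} in G with J→· removed — back-door holds.
P(W|do(J)) = Σ_{E} P(W|J,E)·P(E).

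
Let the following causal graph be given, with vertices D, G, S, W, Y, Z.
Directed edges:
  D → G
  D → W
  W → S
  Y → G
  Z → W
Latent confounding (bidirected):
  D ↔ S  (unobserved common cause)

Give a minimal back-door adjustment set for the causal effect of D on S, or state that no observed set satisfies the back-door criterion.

D→S: no observed back-door set.

desc(D)\{D}={G,S,W}; candidates ⊆ {Y,Z}.
D↔S: latent back-door arc(s) into D.
size 0: {}; under {} D still reaches {S} ∋ S.
size 1: {Y}, {Z}; under {Y} D still reaches {S} ∋ S.
size 2: {Y,Z}; under {Y,Z} D still reaches {S} ∋ S.
D↔S cannot be blocked by any observed set — no back-door set.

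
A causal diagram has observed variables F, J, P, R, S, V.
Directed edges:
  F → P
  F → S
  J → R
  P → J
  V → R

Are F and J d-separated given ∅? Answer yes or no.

No — F and J are d-connected given ∅.

Bayes-Ball from F | ∅ reaches {J,P,R,S}.
J ∈ reach(F|∅) ⇒ F ⊥̸ J | ∅.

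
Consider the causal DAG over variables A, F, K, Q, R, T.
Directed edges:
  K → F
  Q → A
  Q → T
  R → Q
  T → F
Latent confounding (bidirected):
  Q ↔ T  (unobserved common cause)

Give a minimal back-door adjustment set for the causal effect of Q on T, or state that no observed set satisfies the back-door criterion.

desc(Q)\{Q}={A,F,T}; candidates ⊆ {K,R}.
Q↔T: latent back-door arc(s) into Q.
size 0: {}; under {} Q still reaches {F,R,T} ∋ T.
size 1: {K}, {R}; under {K} Q still reaches {F,R,T} ∋ T.
size 2: {K,R}; under {K,R} Q still reaches {F,T} ∋ T.
Q↔T cannot be blocked by any observed set — no back-door set.

Q→T: no observed back-door set.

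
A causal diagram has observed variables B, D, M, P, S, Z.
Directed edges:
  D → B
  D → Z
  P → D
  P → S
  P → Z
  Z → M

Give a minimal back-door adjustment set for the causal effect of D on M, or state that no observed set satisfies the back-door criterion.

D→M: minimal back-door set {P}.

desc(D)\{D}={B,M,Z}; candidates ⊆ {P,S}.
size 0: {}; under {} D still reaches {M,P,S,Z} ∋ M.
{P}: D⊥M given {P} in G with D→· removed — back-door holds.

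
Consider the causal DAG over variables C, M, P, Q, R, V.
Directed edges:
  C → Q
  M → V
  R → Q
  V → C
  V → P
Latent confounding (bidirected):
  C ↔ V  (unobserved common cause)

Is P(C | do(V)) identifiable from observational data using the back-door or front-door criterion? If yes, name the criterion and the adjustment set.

desc(V)\{V}={C,P,Q}; candidates ⊆ {M,R}.
V↔C: latent back-door arc(s) into V.
size 0: {}; under {} V still reaches {C,M,Q} ∋ C.
size 1: {M}, {R}; under {M} V still reaches {C,Q} ∋ C.
size 2: {M,R}; under {M,R} V still reaches {C,Q} ∋ C.
V↔C cannot be blocked by any observed set — no back-door set.
No mediator lies on a directed V→…→C path.
Neither criterion identifies P(C|do(V)) in this graph.

P(C|do(V)): not identifiable (no BD/FD set).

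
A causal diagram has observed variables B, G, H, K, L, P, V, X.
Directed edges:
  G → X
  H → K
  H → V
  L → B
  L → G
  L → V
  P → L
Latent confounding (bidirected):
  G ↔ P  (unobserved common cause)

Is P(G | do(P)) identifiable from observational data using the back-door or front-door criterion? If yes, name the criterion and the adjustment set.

P(G|do(P)): frontdoor, adjust for {L}.

desc(P)\{P}={B,G,L,V,X}; candidates ⊆ {H,K}.
P↔G: latent back-door arc(s) into P.
size 0: {}; under {} P still reaches {G,X} ∋ G.
size 1: {H}, {K}; under {H} P still reaches {G,X} ∋ G.
size 2: {H,K}; under {H,K} P still reaches {G,X} ∋ G.
P↔G cannot be blocked by any observed set — no back-door set.
{L}: (i) intercepts every directed P→G path; (ii) no back-door P→{L}; (iii) {P} blocks every back-door {L}→G. Front-door holds.
P(G|do(P)) = Σ_{L} P(L|P) Σ_{P'} P(G|L,P')P(P').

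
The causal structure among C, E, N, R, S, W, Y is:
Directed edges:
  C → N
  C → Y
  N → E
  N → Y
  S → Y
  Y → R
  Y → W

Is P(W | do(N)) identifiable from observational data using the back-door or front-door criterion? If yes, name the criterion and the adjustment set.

desc(N)\{N}={E,R,W,Y}; candidates ⊆ {C,S}.
size 0: {}; under {} N still reaches {C,R,W,Y} ∋ W.
{C}: N⊥W given {C} in G with N→· removed — back-door holds.
P(W|do(N)) = Σ_{C} P(W|N,C)·P(C).

P(W|do(N)): backdoor, adjust for {C}.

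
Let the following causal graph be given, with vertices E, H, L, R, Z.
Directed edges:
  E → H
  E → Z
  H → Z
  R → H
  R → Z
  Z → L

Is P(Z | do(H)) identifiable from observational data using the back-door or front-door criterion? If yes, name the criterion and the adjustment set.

P(Z|do(H)): backdoor, adjust for {E, R}.

desc(H)\{H}={L,Z}; candidates ⊆ {E,R}.
size 0: {}; under {} H still reaches {E,L,R,Z} ∋ Z.
size 1: {E}, {R}; under {E} H still reaches {L,R,Z} ∋ Z.
{E,R}: H⊥Z given {E,R} in G with H→· removed — back-door holds.
P(Z|do(H)) = Σ_{E,R} P(Z|H,E,R)·P(E,R).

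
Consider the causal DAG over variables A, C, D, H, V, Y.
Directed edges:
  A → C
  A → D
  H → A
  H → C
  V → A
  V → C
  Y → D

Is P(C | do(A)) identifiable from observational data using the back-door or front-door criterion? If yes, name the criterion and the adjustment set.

P(C|do(A)): backdoor, adjust for {H, V}.

desc(A)\{A}={C,D}; candidates ⊆ {H,V,Y}.
size 0: {}; under {} A still reaches {C,H,V} ∋ C.
size 1: {H}, {V}, {Y}; under {H} A still reaches {C,V} ∋ C.
{H,V}: A⊥C given {H,V} in G with A→· removed — back-door holds.
P(C|do(A)) = Σ_{H,V} P(C|A,H,V)·P(H,V).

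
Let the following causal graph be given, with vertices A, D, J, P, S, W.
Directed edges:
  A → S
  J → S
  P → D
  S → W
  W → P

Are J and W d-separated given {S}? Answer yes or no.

Bayes-Ball from J | {S} reaches {A}.
W ∉ reach(J|{S}) ⇒ J ⊥ W | {S}.

Yes — J ⊥ W | {S}.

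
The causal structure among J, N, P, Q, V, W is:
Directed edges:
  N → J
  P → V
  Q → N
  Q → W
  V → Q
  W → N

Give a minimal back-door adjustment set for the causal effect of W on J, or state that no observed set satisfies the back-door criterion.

desc(W)\{W}={J,N}; candidates ⊆ {P,Q,V}.
size 0: {}; under {} W still reaches {J,N,P,Q,V} ∋ J.
{Q}: W⊥J given {Q} in G with W→· removed — back-door holds.

W→J: minimal back-door set {Q}.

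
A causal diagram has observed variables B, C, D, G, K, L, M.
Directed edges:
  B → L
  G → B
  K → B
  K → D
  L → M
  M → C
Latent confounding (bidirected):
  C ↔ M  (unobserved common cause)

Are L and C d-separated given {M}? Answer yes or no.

No — L and C are d-connected given {M}.

Bayes-Ball from L | {M} reaches {B,C,D,G,K}.
C ∈ reach(L|{M}) ⇒ L ⊥̸ C | {M}.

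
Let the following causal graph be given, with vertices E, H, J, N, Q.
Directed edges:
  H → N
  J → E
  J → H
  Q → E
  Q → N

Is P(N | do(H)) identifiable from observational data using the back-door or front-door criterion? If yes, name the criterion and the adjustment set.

desc(H)\{H}={N}; candidates ⊆ {E,J,Q}.
∅: H⊥N given ∅ in G with H→· removed — back-door holds.
P(N|do(H)) = P(N|H) — no adjustment needed.

P(N|do(H)): backdoor, adjust for ∅.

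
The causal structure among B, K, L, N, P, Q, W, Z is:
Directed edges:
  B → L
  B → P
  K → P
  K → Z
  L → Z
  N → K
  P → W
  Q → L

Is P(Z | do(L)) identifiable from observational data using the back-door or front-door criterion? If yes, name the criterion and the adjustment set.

desc(L)\{L}={Z}; candidates ⊆ {B,K,N,P,Q,W}.
∅: L⊥Z given ∅ in G with L→· removed — back-door holds.
P(Z|do(L)) = P(Z|L) — no adjustment needed.

P(Z|do(L)): backdoor, adjust for ∅.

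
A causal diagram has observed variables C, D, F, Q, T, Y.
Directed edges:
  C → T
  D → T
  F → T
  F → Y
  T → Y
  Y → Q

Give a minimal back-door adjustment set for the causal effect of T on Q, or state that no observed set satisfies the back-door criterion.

T→Q: minimal back-door set {F}.

desc(T)\{T}={Q,Y}; candidates ⊆ {C,D,F}.
size 0: {}; under {} T still reaches {C,D,F,Q,Y} ∋ Q.
{F}: T⊥Q given {F} in G with T→· removed — back-door holds.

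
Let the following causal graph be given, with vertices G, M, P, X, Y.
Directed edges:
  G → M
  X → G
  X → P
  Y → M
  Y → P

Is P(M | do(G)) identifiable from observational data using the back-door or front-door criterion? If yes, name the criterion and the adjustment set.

P(M|do(G)): backdoor, adjust for ∅.

desc(G)\{G}={M}; candidates ⊆ {P,X,Y}.
∅: G⊥M given ∅ in G with G→· removed — back-door holds.
P(M|do(G)) = P(M|G) — no adjustment needed.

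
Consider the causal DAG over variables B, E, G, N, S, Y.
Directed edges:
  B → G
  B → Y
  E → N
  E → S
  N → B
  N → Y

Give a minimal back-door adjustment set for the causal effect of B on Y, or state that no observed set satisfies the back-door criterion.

B→Y: minimal back-door set {N}.

desc(B)\{B}={G,Y}; candidates ⊆ {E,N,S}.
size 0: {}; under {} B still reaches {E,N,S,Y} ∋ Y.
{N}: B⊥Y given {N} in G with B→· removed — back-door holds.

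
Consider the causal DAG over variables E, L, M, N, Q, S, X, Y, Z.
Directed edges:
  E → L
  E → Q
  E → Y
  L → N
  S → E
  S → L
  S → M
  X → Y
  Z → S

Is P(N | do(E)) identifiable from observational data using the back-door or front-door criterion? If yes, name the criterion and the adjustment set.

desc(E)\{E}={L,N,Q,Y}; candidates ⊆ {M,S,X,Z}.
size 0: {}; under {} E still reaches {L,M,N,S,Z} ∋ N.
{S}: E⊥N given {S} in G with E→· removed — back-door holds.
P(N|do(E)) = Σ_{S} P(N|E,S)·P(S).

P(N|do(E)): backdoor, adjust for {S}.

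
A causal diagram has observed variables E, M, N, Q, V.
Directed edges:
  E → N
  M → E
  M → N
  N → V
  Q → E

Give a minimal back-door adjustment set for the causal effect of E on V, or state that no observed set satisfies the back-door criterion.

E→V: minimal back-door set {M}.

desc(E)\{E}={N,V}; candidates ⊆ {M,Q}.
size 0: {}; under {} E still reaches {M,N,Q,V} ∋ V.
{M}: E⊥V given {M} in G with E→· removed — back-door holds.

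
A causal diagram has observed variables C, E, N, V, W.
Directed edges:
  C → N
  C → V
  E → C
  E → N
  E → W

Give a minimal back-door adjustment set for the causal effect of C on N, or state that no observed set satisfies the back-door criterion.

C→N: minimal back-door set {E}.

desc(C)\{C}={N,V}; candidates ⊆ {E,W}.
size 0: {}; under {} C still reaches {E,N,W} ∋ N.
{E}: C⊥N given {E} in G with C→· removed — back-door holds.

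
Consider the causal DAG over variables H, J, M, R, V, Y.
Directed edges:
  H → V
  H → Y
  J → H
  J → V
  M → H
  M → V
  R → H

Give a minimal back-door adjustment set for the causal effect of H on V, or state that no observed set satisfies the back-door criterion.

desc(H)\{H}={V,Y}; candidates ⊆ {J,M,R}.
size 0: {}; under {} H still reaches {J,M,R,V} ∋ V.
size 1: {J}, {M}, {R}; under {J} H still reaches {M,R,V} ∋ V.
{J,M}: H⊥V given {J,M} in G with H→· removed — back-door holds.

H→V: minimal back-door set {J, M}.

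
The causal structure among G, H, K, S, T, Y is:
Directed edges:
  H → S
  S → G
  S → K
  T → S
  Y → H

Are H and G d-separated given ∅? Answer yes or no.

No — H and G are d-connected given ∅.

Bayes-Ball from H | ∅ reaches {G,K,S,Y}.
G ∈ reach(H|∅) ⇒ H ⊥̸ G | ∅.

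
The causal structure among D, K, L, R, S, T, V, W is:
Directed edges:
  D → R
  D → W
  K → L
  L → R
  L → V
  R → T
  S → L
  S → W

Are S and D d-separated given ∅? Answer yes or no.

Yes — S ⊥ D | ∅.

Bayes-Ball from S | ∅ reaches {L,R,T,V,W}.
D ∉ reach(S|∅) ⇒ S ⊥ D | ∅.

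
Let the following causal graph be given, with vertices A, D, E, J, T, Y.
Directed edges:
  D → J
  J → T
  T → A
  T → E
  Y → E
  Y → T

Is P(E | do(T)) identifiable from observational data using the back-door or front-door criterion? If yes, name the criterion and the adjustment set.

P(E|do(T)): backdoor, adjust for {Y}.

desc(T)\{T}={A,E}; candidates ⊆ {D,J,Y}.
size 0: {}; under {} T still reaches {D,E,J,Y} ∋ E.
{Y}: T⊥E given {Y} in G with T→· removed — back-door holds.
P(E|do(T)) = Σ_{Y} P(E|T,Y)·P(Y).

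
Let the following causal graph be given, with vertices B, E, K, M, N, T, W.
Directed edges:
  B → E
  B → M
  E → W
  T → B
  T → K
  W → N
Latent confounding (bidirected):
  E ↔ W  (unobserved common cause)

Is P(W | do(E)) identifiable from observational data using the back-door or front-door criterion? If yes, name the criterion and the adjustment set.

P(W|do(E)): not identifiable (no BD/FD set).

desc(E)\{E}={N,W}; candidates ⊆ {B,K,M,T}.
E↔W: latent back-door arc(s) into E.
size 0: {}; under {} E still reaches {B,K,M,N,T,W} ∋ W.
size 1: {B}, {K}, {M} …(+1); under {B} E still reaches {N,W} ∋ W.
size 2: {B,K}, {B,M}, {B,T} …(+3); under {B,K} E still reaches {N,W} ∋ W.
E↔W cannot be blocked by any observed set — no back-door set.
No mediator lies on a directed E→…→W path.
Neither criterion identifies P(W|do(E)) in this graph.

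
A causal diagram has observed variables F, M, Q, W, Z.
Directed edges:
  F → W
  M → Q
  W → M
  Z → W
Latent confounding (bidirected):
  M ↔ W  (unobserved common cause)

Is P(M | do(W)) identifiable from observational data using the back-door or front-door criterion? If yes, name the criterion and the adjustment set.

P(M|do(W)): not identifiable (no BD/FD set).

desc(W)\{W}={M,Q}; candidates ⊆ {F,Z}.
W↔M: latent back-door arc(s) into W.
size 0: {}; under {} W still reaches {F,M,Q,Z} ∋ M.
size 1: {F}, {Z}; under {F} W still reaches {M,Q,Z} ∋ M.
size 2: {F,Z}; under {F,Z} W still reaches {M,Q} ∋ M.
W↔M cannot be blocked by any observed set — no back-door set.
No mediator lies on a directed W→…→M path.
Neither criterion identifies P(M|do(W)) in this graph.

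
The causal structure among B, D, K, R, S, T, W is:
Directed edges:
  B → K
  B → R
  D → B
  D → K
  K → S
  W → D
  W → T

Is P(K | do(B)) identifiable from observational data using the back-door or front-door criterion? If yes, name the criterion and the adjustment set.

P(K|do(B)): backdoor, adjust for {D}.

desc(B)\{B}={K,R,S}; candidates ⊆ {D,T,W}.
size 0: {}; under {} B still reaches {D,K,S,T,W} ∋ K.
{D}: B⊥K given {D} in G with B→· removed — back-door holds.
P(K|do(B)) = Σ_{D} P(K|B,D)·P(D).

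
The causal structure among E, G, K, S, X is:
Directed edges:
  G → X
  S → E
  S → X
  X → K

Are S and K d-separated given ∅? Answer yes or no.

No — S and K are d-connected given ∅.

Bayes-Ball from S | ∅ reaches {E,K,X}.
K ∈ reach(S|∅) ⇒ S ⊥̸ K | ∅.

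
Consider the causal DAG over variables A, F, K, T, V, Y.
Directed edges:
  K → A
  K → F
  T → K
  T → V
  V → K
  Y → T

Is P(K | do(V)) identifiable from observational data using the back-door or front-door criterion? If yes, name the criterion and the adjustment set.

desc(V)\{V}={A,F,K}; candidates ⊆ {T,Y}.
size 0: {}; under {} V still reaches {A,F,K,T,Y} ∋ K.
{T}: V⊥K given {T} in G with V→· removed — back-door holds.
P(K|do(V)) = Σ_{T} P(K|V,T)·P(T).

P(K|do(V)): backdoor, adjust for {T}.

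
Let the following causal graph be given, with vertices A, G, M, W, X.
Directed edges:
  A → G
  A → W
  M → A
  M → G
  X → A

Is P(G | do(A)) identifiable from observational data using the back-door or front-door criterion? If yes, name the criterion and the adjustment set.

desc(A)\{A}={G,W}; candidates ⊆ {M,X}.
size 0: {}; under {} A still reaches {G,M,X} ∋ G.
{M}: A⊥G given {M} in G with A→· removed — back-door holds.
P(G|do(A)) = Σ_{M} P(G|A,M)·P(M).

P(G|do(A)): backdoor, adjust for {M}.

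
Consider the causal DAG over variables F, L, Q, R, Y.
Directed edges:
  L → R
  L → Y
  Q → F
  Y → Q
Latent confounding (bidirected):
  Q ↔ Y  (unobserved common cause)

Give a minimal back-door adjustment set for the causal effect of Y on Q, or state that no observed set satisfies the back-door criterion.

desc(Y)\{Y}={F,Q}; candidates ⊆ {L,R}.
Y↔Q: latent back-door arc(s) into Y.
size 0: {}; under {} Y still reaches {F,L,Q,R} ∋ Q.
size 1: {L}, {R}; under {L} Y still reaches {F,Q} ∋ Q.
size 2: {L,R}; under {L,R} Y still reaches {F,Q} ∋ Q.
Y↔Q cannot be blocked by any observed set — no back-door set.

Y→Q: no observed back-door set.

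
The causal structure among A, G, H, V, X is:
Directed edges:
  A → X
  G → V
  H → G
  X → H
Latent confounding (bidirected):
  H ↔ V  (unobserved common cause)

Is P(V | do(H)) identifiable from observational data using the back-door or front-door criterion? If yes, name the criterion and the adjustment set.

P(V|do(H)): frontdoor, adjust for {G}.

desc(H)\{H}={G,V}; candidates ⊆ {A,X}.
H↔V: latent back-door arc(s) into H.
size 0: {}; under {} H still reaches {A,V,X} ∋ V.
size 1: {A}, {X}; under {A} H still reaches {V,X} ∋ V.
size 2: {A,X}; under {A,X} H still reaches {V} ∋ V.
H↔V cannot be blocked by any observed set — no back-door set.
{G}: (i) intercepts every directed H→V path; (ii) no back-door H→{G}; (iii) {H} blocks every back-door {G}→V. Front-door holds.
P(V|do(H)) = Σ_{G} P(G|H) Σ_{H'} P(V|G,H')P(H').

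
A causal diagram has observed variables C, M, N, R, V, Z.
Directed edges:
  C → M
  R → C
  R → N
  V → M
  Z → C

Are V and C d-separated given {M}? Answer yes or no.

Bayes-Ball from V | {M} reaches {C,N,R,Z}.
C ∈ reach(V|{M}) ⇒ V ⊥̸ C | {M}.

No — V and C are d-connected given {M}.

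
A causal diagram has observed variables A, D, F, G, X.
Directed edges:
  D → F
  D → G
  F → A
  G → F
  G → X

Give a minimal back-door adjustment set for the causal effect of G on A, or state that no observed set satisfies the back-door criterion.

G→A: minimal back-door set {D}.

desc(G)\{G}={A,F,X}; candidates ⊆ {D}.
size 0: {}; under {} G still reaches {A,D,F} ∋ A.
{D}: G⊥A given {D} in G with G→· removed — back-door holds.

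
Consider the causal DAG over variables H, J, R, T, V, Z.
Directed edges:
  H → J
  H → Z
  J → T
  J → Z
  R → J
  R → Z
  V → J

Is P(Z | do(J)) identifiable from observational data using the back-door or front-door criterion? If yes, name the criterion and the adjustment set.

desc(J)\{J}={T,Z}; candidates ⊆ {H,R,V}.
size 0: {}; under {} J still reaches {H,R,V,Z} ∋ Z.
size 1: {H}, {R}, {V}; under {H} J still reaches {R,V,Z} ∋ Z.
{H,R}: J⊥Z given {H,R} in G with J→· removed — back-door holds.
P(Z|do(J)) = Σ_{H,R} P(Z|J,H,R)·P(H,R).

P(Z|do(J)): backdoor, adjust for {H, R}.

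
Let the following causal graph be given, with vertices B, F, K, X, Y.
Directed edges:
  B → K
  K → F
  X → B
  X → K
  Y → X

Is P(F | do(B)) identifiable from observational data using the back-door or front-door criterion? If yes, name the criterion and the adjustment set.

desc(B)\{B}={F,K}; candidates ⊆ {X,Y}.
size 0: {}; under {} B still reaches {F,K,X,Y} ∋ F.
{X}: B⊥F given {X} in G with B→· removed — back-door holds.
P(F|do(B)) = Σ_{X} P(F|B,X)·P(X).

P(F|do(B)): backdoor, adjust for {X}.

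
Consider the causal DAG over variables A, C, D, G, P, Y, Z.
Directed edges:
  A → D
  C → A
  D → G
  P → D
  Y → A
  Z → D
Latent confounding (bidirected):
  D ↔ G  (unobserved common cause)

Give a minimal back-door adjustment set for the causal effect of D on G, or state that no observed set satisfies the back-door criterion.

D→G: no observed back-door set.

desc(D)\{D}={G}; candidates ⊆ {A,C,P,Y,Z}.
D↔G: latent back-door arc(s) into D.
size 0: {}; under {} D still reaches {A,C,G,P,Y,Z} ∋ G.
size 1: {A}, {C}, {P} …(+2); under {A} D still reaches {G,P,Z} ∋ G.
size 2: {A,C}, {A,P}, {A,Y} …(+7); under {A,C} D still reaches {G,P,Z} ∋ G.
D↔G cannot be blocked by any observed set — no back-door set.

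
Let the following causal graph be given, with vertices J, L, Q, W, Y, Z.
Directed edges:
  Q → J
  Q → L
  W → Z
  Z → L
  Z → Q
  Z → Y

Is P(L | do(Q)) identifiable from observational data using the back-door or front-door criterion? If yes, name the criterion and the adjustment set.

P(L|do(Q)): backdoor, adjust for {Z}.

desc(Q)\{Q}={J,L}; candidates ⊆ {W,Y,Z}.
size 0: {}; under {} Q still reaches {L,W,Y,Z} ∋ L.
{Z}: Q⊥L given {Z} in G with Q→· removed — back-door holds.
P(L|do(Q)) = Σ_{Z} P(L|Q,Z)·P(Z).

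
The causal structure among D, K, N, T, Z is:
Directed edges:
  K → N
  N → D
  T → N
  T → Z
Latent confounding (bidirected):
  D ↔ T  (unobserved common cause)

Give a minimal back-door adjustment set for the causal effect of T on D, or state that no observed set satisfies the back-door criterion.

desc(T)\{T}={D,N,Z}; candidates ⊆ {K}.
T↔D: latent back-door arc(s) into T.
size 0: {}; under {} T still reaches {D} ∋ D.
size 1: {K}; under {K} T still reaches {D} ∋ D.
T↔D cannot be blocked by any observed set — no back-door set.

T→D: no observed back-door set.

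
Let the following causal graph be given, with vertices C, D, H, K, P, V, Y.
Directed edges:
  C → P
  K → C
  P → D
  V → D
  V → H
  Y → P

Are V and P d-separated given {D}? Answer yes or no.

No — V and P are d-connected given {D}.

Bayes-Ball from V | {D} reaches {C,H,K,P,Y}.
P ∈ reach(V|{D}) ⇒ V ⊥̸ P | {D}.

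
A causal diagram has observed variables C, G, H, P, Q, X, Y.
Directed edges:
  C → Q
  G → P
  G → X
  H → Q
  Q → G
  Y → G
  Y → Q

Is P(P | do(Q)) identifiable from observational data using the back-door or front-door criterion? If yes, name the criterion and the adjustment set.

P(P|do(Q)): backdoor, adjust for {Y}.

desc(Q)\{Q}={G,P,X}; candidates ⊆ {C,H,Y}.
size 0: {}; under {} Q still reaches {C,G,H,P,X,Y} ∋ P.
{Y}: Q⊥P given {Y} in G with Q→· removed — back-door holds.
P(P|do(Q)) = Σ_{Y} P(P|Q,Y)·P(Y).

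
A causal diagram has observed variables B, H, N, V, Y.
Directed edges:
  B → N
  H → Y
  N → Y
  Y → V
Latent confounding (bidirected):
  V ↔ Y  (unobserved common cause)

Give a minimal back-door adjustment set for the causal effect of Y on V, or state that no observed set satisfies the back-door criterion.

desc(Y)\{Y}={V}; candidates ⊆ {B,H,N}.
Y↔V: latent back-door arc(s) into Y.
size 0: {}; under {} Y still reaches {B,H,N,V} ∋ V.
size 1: {B}, {H}, {N}; under {B} Y still reaches {H,N,V} ∋ V.
size 2: {B,H}, {B,N}, {H,N}; under {B,H} Y still reaches {N,V} ∋ V.
Y↔V cannot be blocked by any observed set — no back-door set.

Y→V: no observed back-door set.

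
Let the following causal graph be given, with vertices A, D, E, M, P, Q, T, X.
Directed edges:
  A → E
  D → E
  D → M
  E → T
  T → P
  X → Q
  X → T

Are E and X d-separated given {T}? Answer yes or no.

Bayes-Ball from E | {T} reaches {A,D,M,Q,X}.
X ∈ reach(E|{T}) ⇒ E ⊥̸ X | {T}.

No — E and X are d-connected given {T}.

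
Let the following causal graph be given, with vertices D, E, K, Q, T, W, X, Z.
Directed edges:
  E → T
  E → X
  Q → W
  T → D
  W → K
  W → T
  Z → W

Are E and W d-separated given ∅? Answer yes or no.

Yes — E ⊥ W | ∅.

Bayes-Ball from E | ∅ reaches {D,T,X}.
W ∉ reach(E|∅) ⇒ E ⊥ W | ∅.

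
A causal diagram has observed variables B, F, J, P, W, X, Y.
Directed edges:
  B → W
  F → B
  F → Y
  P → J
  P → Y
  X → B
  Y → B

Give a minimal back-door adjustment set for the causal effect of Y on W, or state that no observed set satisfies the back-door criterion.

desc(Y)\{Y}={B,W}; candidates ⊆ {F,J,P,X}.
size 0: {}; under {} Y still reaches {B,F,J,P,W} ∋ W.
{F}: Y⊥W given {F} in G with Y→· removed — back-door holds.

Y→W: minimal back-door set {F}.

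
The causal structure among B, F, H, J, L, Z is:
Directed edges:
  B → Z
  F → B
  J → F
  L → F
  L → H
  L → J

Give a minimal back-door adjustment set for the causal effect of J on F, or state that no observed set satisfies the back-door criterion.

J→F: minimal back-door set {L}.

desc(J)\{J}={B,F,Z}; candidates ⊆ {H,L}.
size 0: {}; under {} J still reaches {B,F,H,L,Z} ∋ F.
{L}: J⊥F given {L} in G with J→· removed — back-door holds.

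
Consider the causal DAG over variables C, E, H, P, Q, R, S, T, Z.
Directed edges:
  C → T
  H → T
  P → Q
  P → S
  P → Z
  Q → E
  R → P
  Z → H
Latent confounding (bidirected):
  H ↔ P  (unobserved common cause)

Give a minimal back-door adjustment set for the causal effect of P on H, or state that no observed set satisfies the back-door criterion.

P→H: no observed back-door set.

desc(P)\{P}={E,H,Q,S,T,Z}; candidates ⊆ {C,R}.
P↔H: latent back-door arc(s) into P.
size 0: {}; under {} P still reaches {H,R,T} ∋ H.
size 1: {C}, {R}; under {C} P still reaches {H,R,T} ∋ H.
size 2: {C,R}; under {C,R} P still reaches {H,T} ∋ H.
P↔H cannot be blocked by any observed set — no back-door set.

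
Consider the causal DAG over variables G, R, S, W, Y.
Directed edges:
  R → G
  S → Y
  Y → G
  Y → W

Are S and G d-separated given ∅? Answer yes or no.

Bayes-Ball from S | ∅ reaches {G,W,Y}.
G ∈ reach(S|∅) ⇒ S ⊥̸ G | ∅.

No — S and G are d-connected given ∅.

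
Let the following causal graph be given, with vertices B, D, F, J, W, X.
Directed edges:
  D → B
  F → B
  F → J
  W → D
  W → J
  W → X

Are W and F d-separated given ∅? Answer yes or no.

Yes — W ⊥ F | ∅.

Bayes-Ball from W | ∅ reaches {B,D,J,X}.
F ∉ reach(W|∅) ⇒ W ⊥ F | ∅.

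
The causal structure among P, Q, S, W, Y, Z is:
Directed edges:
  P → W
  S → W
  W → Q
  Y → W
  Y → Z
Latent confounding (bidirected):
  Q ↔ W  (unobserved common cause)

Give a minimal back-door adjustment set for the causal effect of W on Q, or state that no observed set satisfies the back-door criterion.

W→Q: no observed back-door set.

desc(W)\{W}={Q}; candidates ⊆ {P,S,Y,Z}.
W↔Q: latent back-door arc(s) into W.
size 0: {}; under {} W still reaches {P,Q,S,Y,Z} ∋ Q.
size 1: {P}, {S}, {Y} …(+1); under {P} W still reaches {Q,S,Y,Z} ∋ Q.
size 2: {P,S}, {P,Y}, {P,Z} …(+3); under {P,S} W still reaches {Q,Y,Z} ∋ Q.
W↔Q cannot be blocked by any observed set — no back-door set.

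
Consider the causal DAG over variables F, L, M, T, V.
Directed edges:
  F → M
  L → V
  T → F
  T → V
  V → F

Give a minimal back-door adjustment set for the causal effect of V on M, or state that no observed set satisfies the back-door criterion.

V→M: minimal back-door set {T}.

desc(V)\{V}={F,M}; candidates ⊆ {L,T}.
size 0: {}; under {} V still reaches {F,L,M,T} ∋ M.
{T}: V⊥M given {T} in G with V→· removed — back-door holds.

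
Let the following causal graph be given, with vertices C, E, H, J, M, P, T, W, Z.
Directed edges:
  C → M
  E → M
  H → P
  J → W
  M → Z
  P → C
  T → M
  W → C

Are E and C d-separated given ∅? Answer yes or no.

Yes — E ⊥ C | ∅.

Bayes-Ball from E | ∅ reaches {M,Z}.
C ∉ reach(E|∅) ⇒ E ⊥ C | ∅.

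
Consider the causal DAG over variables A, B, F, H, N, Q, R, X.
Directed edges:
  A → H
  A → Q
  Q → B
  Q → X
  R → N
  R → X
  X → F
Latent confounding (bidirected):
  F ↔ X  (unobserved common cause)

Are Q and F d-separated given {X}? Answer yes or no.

No — Q and F are d-connected given {X}.

Bayes-Ball from Q | {X} reaches {A,B,F,H,N,R}.
F ∈ reach(Q|{X}) ⇒ Q ⊥̸ F | {X}.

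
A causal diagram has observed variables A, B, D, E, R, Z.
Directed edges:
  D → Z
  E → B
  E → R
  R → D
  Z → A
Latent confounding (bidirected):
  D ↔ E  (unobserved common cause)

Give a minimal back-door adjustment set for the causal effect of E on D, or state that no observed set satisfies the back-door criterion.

desc(E)\{E}={A,B,D,R,Z}; candidates ⊆ {—}.
E↔D: latent back-door arc(s) into E.
size 0: {}; under {} E still reaches {A,D,Z} ∋ D.
E↔D cannot be blocked by any observed set — no back-door set.

E→D: no observed back-door set.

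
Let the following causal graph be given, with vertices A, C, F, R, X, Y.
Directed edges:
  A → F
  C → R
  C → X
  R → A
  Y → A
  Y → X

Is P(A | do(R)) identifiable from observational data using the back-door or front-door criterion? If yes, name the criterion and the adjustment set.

P(A|do(R)): backdoor, adjust for ∅.

desc(R)\{R}={A,F}; candidates ⊆ {C,X,Y}.
∅: R⊥A given ∅ in G with R→· removed — back-door holds.
P(A|do(R)) = P(A|R) — no adjustment needed.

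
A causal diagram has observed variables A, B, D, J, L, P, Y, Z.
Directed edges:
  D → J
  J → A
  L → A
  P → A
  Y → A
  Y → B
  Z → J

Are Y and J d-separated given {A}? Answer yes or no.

No — Y and J are d-connected given {A}.

Bayes-Ball from Y | {A} reaches {B,D,J,L,P,Z}.
J ∈ reach(Y|{A}) ⇒ Y ⊥̸ J | {A}.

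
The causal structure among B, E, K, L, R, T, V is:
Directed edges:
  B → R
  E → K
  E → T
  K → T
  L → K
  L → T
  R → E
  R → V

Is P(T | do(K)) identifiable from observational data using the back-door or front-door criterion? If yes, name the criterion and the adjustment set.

desc(K)\{K}={T}; candidates ⊆ {B,E,L,R,V}.
size 0: {}; under {} K still reaches {B,E,L,R,T,V} ∋ T.
size 1: {B}, {E}, {L} …(+2); under {B} K still reaches {E,L,R,T,V} ∋ T.
{E,L}: K⊥T given {E,L} in G with K→· removed — back-door holds.
P(T|do(K)) = Σ_{E,L} P(T|K,E,L)·P(E,L).

P(T|do(K)): backdoor, adjust for {E, L}.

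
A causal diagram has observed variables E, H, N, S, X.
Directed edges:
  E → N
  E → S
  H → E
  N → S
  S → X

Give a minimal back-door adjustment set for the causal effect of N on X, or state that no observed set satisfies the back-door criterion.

desc(N)\{N}={S,X}; candidates ⊆ {E,H}.
size 0: {}; under {} N still reaches {E,H,S,X} ∋ X.
{E}: N⊥X given {E} in G with N→· removed — back-door holds.

N→X: minimal back-door set {E}.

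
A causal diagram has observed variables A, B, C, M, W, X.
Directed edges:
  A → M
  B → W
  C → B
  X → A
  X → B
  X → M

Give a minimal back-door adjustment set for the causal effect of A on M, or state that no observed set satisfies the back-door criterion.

desc(A)\{A}={M}; candidates ⊆ {B,C,W,X}.
size 0: {}; under {} A still reaches {B,M,W,X} ∋ M.
{X}: A⊥M given {X} in G with A→· removed — back-door holds.

A→M: minimal back-door set {X}.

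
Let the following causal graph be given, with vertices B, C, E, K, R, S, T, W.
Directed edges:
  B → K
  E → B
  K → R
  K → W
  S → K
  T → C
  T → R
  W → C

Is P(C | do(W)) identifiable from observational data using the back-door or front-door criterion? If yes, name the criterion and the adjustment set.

P(C|do(W)): backdoor, adjust for ∅.

desc(W)\{W}={C}; candidates ⊆ {B,E,K,R,S,T}.
∅: W⊥C given ∅ in G with W→· removed — back-door holds.
P(C|do(W)) = P(C|W) — no adjustment needed.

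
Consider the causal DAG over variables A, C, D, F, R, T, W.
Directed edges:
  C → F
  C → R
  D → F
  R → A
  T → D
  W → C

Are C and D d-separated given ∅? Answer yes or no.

Yes — C ⊥ D | ∅.

Bayes-Ball from C | ∅ reaches {A,F,R,W}.
D ∉ reach(C|∅) ⇒ C ⊥ D | ∅.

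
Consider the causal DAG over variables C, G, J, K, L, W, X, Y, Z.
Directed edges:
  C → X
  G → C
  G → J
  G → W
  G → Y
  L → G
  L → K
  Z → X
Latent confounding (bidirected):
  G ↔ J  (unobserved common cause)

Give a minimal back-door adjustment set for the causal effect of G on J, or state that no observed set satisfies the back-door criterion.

desc(G)\{G}={C,J,W,X,Y}; candidates ⊆ {K,L,Z}.
G↔J: latent back-door arc(s) into G.
size 0: {}; under {} G still reaches {J,K,L} ∋ J.
size 1: {K}, {L}, {Z}; under {K} G still reaches {J,L} ∋ J.
size 2: {K,L}, {K,Z}, {L,Z}; under {K,L} G still reaches {J} ∋ J.
G↔J cannot be blocked by any observed set — no back-door set.

G→J: no observed back-door set.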